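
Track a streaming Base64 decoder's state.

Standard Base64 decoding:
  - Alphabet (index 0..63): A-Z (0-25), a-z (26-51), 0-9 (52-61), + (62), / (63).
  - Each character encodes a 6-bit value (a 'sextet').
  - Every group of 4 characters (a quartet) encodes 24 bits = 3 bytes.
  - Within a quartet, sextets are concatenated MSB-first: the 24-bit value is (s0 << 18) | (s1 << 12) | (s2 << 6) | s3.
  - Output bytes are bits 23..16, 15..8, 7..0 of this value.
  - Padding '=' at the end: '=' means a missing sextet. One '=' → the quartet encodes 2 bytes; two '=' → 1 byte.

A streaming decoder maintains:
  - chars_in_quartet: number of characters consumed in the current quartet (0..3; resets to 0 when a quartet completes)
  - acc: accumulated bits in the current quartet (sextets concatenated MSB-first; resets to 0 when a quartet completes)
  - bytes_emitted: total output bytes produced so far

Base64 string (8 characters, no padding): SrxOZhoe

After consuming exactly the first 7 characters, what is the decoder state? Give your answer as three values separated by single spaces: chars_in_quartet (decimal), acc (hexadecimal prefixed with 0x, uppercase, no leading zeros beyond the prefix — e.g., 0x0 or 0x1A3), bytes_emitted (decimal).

Answer: 3 0x19868 3

Derivation:
After char 0 ('S'=18): chars_in_quartet=1 acc=0x12 bytes_emitted=0
After char 1 ('r'=43): chars_in_quartet=2 acc=0x4AB bytes_emitted=0
After char 2 ('x'=49): chars_in_quartet=3 acc=0x12AF1 bytes_emitted=0
After char 3 ('O'=14): chars_in_quartet=4 acc=0x4ABC4E -> emit 4A BC 4E, reset; bytes_emitted=3
After char 4 ('Z'=25): chars_in_quartet=1 acc=0x19 bytes_emitted=3
After char 5 ('h'=33): chars_in_quartet=2 acc=0x661 bytes_emitted=3
After char 6 ('o'=40): chars_in_quartet=3 acc=0x19868 bytes_emitted=3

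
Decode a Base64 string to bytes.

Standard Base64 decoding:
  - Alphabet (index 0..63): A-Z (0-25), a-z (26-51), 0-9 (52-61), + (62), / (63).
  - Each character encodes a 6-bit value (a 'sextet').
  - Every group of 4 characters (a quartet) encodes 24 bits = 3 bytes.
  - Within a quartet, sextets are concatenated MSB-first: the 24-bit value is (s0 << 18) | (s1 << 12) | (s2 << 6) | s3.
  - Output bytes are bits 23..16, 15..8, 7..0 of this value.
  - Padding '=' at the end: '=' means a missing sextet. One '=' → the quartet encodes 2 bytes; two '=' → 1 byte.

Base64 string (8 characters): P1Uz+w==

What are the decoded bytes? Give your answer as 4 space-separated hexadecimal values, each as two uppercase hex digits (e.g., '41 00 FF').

Answer: 3F 55 33 FB

Derivation:
After char 0 ('P'=15): chars_in_quartet=1 acc=0xF bytes_emitted=0
After char 1 ('1'=53): chars_in_quartet=2 acc=0x3F5 bytes_emitted=0
After char 2 ('U'=20): chars_in_quartet=3 acc=0xFD54 bytes_emitted=0
After char 3 ('z'=51): chars_in_quartet=4 acc=0x3F5533 -> emit 3F 55 33, reset; bytes_emitted=3
After char 4 ('+'=62): chars_in_quartet=1 acc=0x3E bytes_emitted=3
After char 5 ('w'=48): chars_in_quartet=2 acc=0xFB0 bytes_emitted=3
Padding '==': partial quartet acc=0xFB0 -> emit FB; bytes_emitted=4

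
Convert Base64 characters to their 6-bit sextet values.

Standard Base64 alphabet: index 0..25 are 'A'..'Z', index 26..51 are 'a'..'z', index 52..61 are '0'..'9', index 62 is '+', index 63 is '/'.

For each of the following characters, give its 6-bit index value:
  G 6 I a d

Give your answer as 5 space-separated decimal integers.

Answer: 6 58 8 26 29

Derivation:
'G': A..Z range, ord('G') − ord('A') = 6
'6': 0..9 range, 52 + ord('6') − ord('0') = 58
'I': A..Z range, ord('I') − ord('A') = 8
'a': a..z range, 26 + ord('a') − ord('a') = 26
'd': a..z range, 26 + ord('d') − ord('a') = 29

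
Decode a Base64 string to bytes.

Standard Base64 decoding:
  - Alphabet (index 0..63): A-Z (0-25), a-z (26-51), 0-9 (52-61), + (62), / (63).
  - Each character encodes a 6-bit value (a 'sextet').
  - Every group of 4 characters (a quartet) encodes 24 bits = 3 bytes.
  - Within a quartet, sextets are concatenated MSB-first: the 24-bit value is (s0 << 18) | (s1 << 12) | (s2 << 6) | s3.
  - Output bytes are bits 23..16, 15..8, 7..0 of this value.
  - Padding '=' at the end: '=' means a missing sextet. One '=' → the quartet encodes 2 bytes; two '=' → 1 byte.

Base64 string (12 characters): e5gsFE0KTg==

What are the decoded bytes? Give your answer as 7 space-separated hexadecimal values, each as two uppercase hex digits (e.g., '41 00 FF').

Answer: 7B 98 2C 14 4D 0A 4E

Derivation:
After char 0 ('e'=30): chars_in_quartet=1 acc=0x1E bytes_emitted=0
After char 1 ('5'=57): chars_in_quartet=2 acc=0x7B9 bytes_emitted=0
After char 2 ('g'=32): chars_in_quartet=3 acc=0x1EE60 bytes_emitted=0
After char 3 ('s'=44): chars_in_quartet=4 acc=0x7B982C -> emit 7B 98 2C, reset; bytes_emitted=3
After char 4 ('F'=5): chars_in_quartet=1 acc=0x5 bytes_emitted=3
After char 5 ('E'=4): chars_in_quartet=2 acc=0x144 bytes_emitted=3
After char 6 ('0'=52): chars_in_quartet=3 acc=0x5134 bytes_emitted=3
After char 7 ('K'=10): chars_in_quartet=4 acc=0x144D0A -> emit 14 4D 0A, reset; bytes_emitted=6
After char 8 ('T'=19): chars_in_quartet=1 acc=0x13 bytes_emitted=6
After char 9 ('g'=32): chars_in_quartet=2 acc=0x4E0 bytes_emitted=6
Padding '==': partial quartet acc=0x4E0 -> emit 4E; bytes_emitted=7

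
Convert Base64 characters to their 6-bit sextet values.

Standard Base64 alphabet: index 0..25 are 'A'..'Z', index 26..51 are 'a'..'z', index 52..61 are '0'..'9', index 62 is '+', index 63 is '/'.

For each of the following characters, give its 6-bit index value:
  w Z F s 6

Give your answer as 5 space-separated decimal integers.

'w': a..z range, 26 + ord('w') − ord('a') = 48
'Z': A..Z range, ord('Z') − ord('A') = 25
'F': A..Z range, ord('F') − ord('A') = 5
's': a..z range, 26 + ord('s') − ord('a') = 44
'6': 0..9 range, 52 + ord('6') − ord('0') = 58

Answer: 48 25 5 44 58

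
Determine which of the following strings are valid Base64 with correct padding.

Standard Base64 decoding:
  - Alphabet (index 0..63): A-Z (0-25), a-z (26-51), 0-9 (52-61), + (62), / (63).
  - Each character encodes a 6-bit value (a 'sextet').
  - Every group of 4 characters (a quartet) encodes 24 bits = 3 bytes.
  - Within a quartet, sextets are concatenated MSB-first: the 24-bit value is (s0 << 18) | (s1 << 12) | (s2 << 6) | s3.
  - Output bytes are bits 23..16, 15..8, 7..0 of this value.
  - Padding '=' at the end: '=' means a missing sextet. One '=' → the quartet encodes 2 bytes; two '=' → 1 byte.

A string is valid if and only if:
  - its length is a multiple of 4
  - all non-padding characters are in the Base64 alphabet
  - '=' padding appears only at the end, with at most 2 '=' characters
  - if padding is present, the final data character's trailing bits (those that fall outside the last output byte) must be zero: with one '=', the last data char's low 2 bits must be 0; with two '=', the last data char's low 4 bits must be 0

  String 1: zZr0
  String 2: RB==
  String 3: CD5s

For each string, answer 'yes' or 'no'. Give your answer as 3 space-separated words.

Answer: yes no yes

Derivation:
String 1: 'zZr0' → valid
String 2: 'RB==' → invalid (bad trailing bits)
String 3: 'CD5s' → valid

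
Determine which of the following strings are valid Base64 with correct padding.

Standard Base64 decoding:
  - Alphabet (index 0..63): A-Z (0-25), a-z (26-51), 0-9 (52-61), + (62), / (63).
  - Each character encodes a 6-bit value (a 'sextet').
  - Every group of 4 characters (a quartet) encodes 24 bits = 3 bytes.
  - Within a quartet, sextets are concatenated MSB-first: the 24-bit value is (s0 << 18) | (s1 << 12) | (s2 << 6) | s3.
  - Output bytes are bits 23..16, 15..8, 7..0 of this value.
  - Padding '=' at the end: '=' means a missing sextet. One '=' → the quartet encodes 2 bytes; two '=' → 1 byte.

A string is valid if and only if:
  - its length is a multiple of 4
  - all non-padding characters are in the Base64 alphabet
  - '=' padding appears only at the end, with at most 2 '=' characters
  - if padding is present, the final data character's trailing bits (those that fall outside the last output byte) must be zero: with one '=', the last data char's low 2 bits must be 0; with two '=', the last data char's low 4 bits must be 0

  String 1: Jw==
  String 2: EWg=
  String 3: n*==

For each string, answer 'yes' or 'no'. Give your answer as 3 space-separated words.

String 1: 'Jw==' → valid
String 2: 'EWg=' → valid
String 3: 'n*==' → invalid (bad char(s): ['*'])

Answer: yes yes no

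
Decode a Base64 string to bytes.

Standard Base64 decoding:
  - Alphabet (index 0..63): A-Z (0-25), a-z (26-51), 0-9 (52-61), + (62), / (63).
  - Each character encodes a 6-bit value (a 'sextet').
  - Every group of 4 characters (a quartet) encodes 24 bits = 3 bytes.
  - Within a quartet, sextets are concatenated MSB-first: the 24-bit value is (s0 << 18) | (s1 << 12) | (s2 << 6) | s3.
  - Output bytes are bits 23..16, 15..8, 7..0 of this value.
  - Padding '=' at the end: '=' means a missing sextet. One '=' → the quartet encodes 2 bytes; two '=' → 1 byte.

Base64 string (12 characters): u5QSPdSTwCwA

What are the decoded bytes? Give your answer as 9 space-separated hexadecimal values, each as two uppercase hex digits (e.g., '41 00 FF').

After char 0 ('u'=46): chars_in_quartet=1 acc=0x2E bytes_emitted=0
After char 1 ('5'=57): chars_in_quartet=2 acc=0xBB9 bytes_emitted=0
After char 2 ('Q'=16): chars_in_quartet=3 acc=0x2EE50 bytes_emitted=0
After char 3 ('S'=18): chars_in_quartet=4 acc=0xBB9412 -> emit BB 94 12, reset; bytes_emitted=3
After char 4 ('P'=15): chars_in_quartet=1 acc=0xF bytes_emitted=3
After char 5 ('d'=29): chars_in_quartet=2 acc=0x3DD bytes_emitted=3
After char 6 ('S'=18): chars_in_quartet=3 acc=0xF752 bytes_emitted=3
After char 7 ('T'=19): chars_in_quartet=4 acc=0x3DD493 -> emit 3D D4 93, reset; bytes_emitted=6
After char 8 ('w'=48): chars_in_quartet=1 acc=0x30 bytes_emitted=6
After char 9 ('C'=2): chars_in_quartet=2 acc=0xC02 bytes_emitted=6
After char 10 ('w'=48): chars_in_quartet=3 acc=0x300B0 bytes_emitted=6
After char 11 ('A'=0): chars_in_quartet=4 acc=0xC02C00 -> emit C0 2C 00, reset; bytes_emitted=9

Answer: BB 94 12 3D D4 93 C0 2C 00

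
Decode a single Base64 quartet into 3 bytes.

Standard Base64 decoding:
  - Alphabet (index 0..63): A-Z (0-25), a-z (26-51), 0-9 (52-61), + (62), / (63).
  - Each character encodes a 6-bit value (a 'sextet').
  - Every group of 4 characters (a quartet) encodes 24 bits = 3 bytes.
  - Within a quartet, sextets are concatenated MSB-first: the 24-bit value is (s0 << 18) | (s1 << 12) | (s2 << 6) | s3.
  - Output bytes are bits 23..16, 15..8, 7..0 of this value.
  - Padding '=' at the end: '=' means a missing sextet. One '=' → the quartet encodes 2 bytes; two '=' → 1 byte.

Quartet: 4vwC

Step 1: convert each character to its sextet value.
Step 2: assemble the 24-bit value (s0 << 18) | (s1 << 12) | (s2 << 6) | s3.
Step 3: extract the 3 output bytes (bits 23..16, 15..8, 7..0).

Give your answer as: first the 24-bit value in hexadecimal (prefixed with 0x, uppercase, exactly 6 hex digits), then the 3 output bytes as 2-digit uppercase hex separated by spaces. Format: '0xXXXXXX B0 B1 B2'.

Answer: 0xE2FC02 E2 FC 02

Derivation:
Sextets: 4=56, v=47, w=48, C=2
24-bit: (56<<18) | (47<<12) | (48<<6) | 2
      = 0xE00000 | 0x02F000 | 0x000C00 | 0x000002
      = 0xE2FC02
Bytes: (v>>16)&0xFF=E2, (v>>8)&0xFF=FC, v&0xFF=02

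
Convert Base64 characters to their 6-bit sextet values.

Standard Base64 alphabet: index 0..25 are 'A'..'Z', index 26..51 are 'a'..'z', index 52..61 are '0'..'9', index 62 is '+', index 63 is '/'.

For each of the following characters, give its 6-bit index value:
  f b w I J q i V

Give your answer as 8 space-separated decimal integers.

Answer: 31 27 48 8 9 42 34 21

Derivation:
'f': a..z range, 26 + ord('f') − ord('a') = 31
'b': a..z range, 26 + ord('b') − ord('a') = 27
'w': a..z range, 26 + ord('w') − ord('a') = 48
'I': A..Z range, ord('I') − ord('A') = 8
'J': A..Z range, ord('J') − ord('A') = 9
'q': a..z range, 26 + ord('q') − ord('a') = 42
'i': a..z range, 26 + ord('i') − ord('a') = 34
'V': A..Z range, ord('V') − ord('A') = 21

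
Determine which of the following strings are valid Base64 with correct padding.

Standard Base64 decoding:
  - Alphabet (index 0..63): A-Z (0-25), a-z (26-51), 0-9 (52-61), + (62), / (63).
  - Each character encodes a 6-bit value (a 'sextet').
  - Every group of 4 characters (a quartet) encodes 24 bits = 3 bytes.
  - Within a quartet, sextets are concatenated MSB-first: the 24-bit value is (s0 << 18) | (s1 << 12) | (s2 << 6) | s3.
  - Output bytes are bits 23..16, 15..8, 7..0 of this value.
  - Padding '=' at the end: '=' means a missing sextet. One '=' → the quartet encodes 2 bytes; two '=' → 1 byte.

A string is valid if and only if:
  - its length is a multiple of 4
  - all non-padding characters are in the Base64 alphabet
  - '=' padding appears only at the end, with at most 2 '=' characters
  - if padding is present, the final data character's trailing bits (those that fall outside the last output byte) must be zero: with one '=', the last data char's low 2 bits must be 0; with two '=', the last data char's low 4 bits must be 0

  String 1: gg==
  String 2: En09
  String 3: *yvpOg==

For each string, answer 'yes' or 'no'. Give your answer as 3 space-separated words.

Answer: yes yes no

Derivation:
String 1: 'gg==' → valid
String 2: 'En09' → valid
String 3: '*yvpOg==' → invalid (bad char(s): ['*'])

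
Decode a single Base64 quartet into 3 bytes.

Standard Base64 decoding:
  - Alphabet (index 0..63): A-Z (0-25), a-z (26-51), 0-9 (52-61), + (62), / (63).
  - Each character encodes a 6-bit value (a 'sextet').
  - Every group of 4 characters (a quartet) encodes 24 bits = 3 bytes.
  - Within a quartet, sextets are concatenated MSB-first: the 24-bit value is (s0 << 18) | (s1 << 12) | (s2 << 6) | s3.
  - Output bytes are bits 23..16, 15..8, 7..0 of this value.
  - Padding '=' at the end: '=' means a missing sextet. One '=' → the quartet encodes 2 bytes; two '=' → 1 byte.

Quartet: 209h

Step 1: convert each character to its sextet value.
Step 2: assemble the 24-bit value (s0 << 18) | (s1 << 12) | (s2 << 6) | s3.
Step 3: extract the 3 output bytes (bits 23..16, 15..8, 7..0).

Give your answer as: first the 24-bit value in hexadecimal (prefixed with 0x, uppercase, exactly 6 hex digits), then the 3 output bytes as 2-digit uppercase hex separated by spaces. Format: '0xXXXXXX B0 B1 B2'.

Sextets: 2=54, 0=52, 9=61, h=33
24-bit: (54<<18) | (52<<12) | (61<<6) | 33
      = 0xD80000 | 0x034000 | 0x000F40 | 0x000021
      = 0xDB4F61
Bytes: (v>>16)&0xFF=DB, (v>>8)&0xFF=4F, v&0xFF=61

Answer: 0xDB4F61 DB 4F 61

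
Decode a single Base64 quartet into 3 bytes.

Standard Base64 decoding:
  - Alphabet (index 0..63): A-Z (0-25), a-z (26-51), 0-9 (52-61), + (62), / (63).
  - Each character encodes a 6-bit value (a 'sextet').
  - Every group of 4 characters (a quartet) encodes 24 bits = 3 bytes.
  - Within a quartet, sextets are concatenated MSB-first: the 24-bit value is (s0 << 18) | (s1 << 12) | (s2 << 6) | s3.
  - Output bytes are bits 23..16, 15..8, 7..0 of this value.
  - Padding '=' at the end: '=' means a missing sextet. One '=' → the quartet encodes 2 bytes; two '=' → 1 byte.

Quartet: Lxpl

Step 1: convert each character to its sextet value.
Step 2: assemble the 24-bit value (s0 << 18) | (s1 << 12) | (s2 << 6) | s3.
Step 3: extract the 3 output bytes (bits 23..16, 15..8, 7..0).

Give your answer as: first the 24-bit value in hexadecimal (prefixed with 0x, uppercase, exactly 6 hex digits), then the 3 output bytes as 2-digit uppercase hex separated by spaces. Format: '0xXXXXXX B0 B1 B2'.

Answer: 0x2F1A65 2F 1A 65

Derivation:
Sextets: L=11, x=49, p=41, l=37
24-bit: (11<<18) | (49<<12) | (41<<6) | 37
      = 0x2C0000 | 0x031000 | 0x000A40 | 0x000025
      = 0x2F1A65
Bytes: (v>>16)&0xFF=2F, (v>>8)&0xFF=1A, v&0xFF=65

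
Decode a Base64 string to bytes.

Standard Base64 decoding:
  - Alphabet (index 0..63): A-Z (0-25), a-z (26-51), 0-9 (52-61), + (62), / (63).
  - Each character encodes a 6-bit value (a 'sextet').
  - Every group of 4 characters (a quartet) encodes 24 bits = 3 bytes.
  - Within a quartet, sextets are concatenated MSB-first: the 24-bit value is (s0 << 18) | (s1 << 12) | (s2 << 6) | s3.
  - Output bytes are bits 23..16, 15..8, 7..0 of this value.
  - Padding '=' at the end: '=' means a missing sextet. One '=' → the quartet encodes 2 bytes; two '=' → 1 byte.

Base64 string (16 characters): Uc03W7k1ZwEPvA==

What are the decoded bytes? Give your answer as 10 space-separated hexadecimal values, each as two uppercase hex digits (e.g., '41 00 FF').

After char 0 ('U'=20): chars_in_quartet=1 acc=0x14 bytes_emitted=0
After char 1 ('c'=28): chars_in_quartet=2 acc=0x51C bytes_emitted=0
After char 2 ('0'=52): chars_in_quartet=3 acc=0x14734 bytes_emitted=0
After char 3 ('3'=55): chars_in_quartet=4 acc=0x51CD37 -> emit 51 CD 37, reset; bytes_emitted=3
After char 4 ('W'=22): chars_in_quartet=1 acc=0x16 bytes_emitted=3
After char 5 ('7'=59): chars_in_quartet=2 acc=0x5BB bytes_emitted=3
After char 6 ('k'=36): chars_in_quartet=3 acc=0x16EE4 bytes_emitted=3
After char 7 ('1'=53): chars_in_quartet=4 acc=0x5BB935 -> emit 5B B9 35, reset; bytes_emitted=6
After char 8 ('Z'=25): chars_in_quartet=1 acc=0x19 bytes_emitted=6
After char 9 ('w'=48): chars_in_quartet=2 acc=0x670 bytes_emitted=6
After char 10 ('E'=4): chars_in_quartet=3 acc=0x19C04 bytes_emitted=6
After char 11 ('P'=15): chars_in_quartet=4 acc=0x67010F -> emit 67 01 0F, reset; bytes_emitted=9
After char 12 ('v'=47): chars_in_quartet=1 acc=0x2F bytes_emitted=9
After char 13 ('A'=0): chars_in_quartet=2 acc=0xBC0 bytes_emitted=9
Padding '==': partial quartet acc=0xBC0 -> emit BC; bytes_emitted=10

Answer: 51 CD 37 5B B9 35 67 01 0F BC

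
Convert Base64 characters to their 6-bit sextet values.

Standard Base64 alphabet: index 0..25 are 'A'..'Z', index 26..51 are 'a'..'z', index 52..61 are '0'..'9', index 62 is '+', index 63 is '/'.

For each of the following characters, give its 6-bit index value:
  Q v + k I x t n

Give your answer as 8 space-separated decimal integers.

Answer: 16 47 62 36 8 49 45 39

Derivation:
'Q': A..Z range, ord('Q') − ord('A') = 16
'v': a..z range, 26 + ord('v') − ord('a') = 47
'+': index 62
'k': a..z range, 26 + ord('k') − ord('a') = 36
'I': A..Z range, ord('I') − ord('A') = 8
'x': a..z range, 26 + ord('x') − ord('a') = 49
't': a..z range, 26 + ord('t') − ord('a') = 45
'n': a..z range, 26 + ord('n') − ord('a') = 39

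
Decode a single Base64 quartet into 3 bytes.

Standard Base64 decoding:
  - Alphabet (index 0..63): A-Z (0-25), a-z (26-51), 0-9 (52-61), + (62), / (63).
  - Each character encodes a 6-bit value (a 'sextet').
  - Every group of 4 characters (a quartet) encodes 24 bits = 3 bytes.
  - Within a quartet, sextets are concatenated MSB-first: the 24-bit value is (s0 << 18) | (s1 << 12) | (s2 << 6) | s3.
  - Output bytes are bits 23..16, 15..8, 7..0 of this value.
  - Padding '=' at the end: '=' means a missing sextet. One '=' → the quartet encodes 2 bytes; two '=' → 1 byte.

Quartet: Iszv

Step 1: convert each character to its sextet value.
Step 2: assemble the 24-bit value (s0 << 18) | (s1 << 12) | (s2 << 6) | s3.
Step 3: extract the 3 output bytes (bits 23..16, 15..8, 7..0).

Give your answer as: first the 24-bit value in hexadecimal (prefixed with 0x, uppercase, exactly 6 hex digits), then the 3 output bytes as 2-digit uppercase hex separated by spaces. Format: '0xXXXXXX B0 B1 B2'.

Sextets: I=8, s=44, z=51, v=47
24-bit: (8<<18) | (44<<12) | (51<<6) | 47
      = 0x200000 | 0x02C000 | 0x000CC0 | 0x00002F
      = 0x22CCEF
Bytes: (v>>16)&0xFF=22, (v>>8)&0xFF=CC, v&0xFF=EF

Answer: 0x22CCEF 22 CC EF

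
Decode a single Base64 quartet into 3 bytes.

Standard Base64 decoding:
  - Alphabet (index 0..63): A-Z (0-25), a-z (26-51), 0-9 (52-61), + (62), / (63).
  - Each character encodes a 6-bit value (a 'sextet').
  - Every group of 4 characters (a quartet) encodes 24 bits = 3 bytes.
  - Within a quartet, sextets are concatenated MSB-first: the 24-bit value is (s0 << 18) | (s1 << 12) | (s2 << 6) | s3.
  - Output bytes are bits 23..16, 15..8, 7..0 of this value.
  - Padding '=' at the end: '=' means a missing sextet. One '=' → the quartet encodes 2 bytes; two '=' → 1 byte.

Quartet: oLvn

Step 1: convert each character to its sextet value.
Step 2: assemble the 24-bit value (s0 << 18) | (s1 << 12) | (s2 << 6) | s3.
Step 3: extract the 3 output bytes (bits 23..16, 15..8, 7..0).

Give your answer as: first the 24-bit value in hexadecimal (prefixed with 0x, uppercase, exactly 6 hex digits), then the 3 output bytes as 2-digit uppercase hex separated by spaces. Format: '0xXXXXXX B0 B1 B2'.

Answer: 0xA0BBE7 A0 BB E7

Derivation:
Sextets: o=40, L=11, v=47, n=39
24-bit: (40<<18) | (11<<12) | (47<<6) | 39
      = 0xA00000 | 0x00B000 | 0x000BC0 | 0x000027
      = 0xA0BBE7
Bytes: (v>>16)&0xFF=A0, (v>>8)&0xFF=BB, v&0xFF=E7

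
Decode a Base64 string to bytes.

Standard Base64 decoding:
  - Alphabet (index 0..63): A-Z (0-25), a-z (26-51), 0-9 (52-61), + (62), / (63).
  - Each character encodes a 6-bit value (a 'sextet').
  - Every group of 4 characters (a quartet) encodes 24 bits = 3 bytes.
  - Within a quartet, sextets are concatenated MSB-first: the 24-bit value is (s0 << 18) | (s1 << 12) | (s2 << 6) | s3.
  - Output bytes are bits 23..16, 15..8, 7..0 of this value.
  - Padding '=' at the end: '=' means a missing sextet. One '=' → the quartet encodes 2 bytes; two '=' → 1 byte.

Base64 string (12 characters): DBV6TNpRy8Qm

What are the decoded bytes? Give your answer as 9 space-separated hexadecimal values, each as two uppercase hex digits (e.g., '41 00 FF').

After char 0 ('D'=3): chars_in_quartet=1 acc=0x3 bytes_emitted=0
After char 1 ('B'=1): chars_in_quartet=2 acc=0xC1 bytes_emitted=0
After char 2 ('V'=21): chars_in_quartet=3 acc=0x3055 bytes_emitted=0
After char 3 ('6'=58): chars_in_quartet=4 acc=0xC157A -> emit 0C 15 7A, reset; bytes_emitted=3
After char 4 ('T'=19): chars_in_quartet=1 acc=0x13 bytes_emitted=3
After char 5 ('N'=13): chars_in_quartet=2 acc=0x4CD bytes_emitted=3
After char 6 ('p'=41): chars_in_quartet=3 acc=0x13369 bytes_emitted=3
After char 7 ('R'=17): chars_in_quartet=4 acc=0x4CDA51 -> emit 4C DA 51, reset; bytes_emitted=6
After char 8 ('y'=50): chars_in_quartet=1 acc=0x32 bytes_emitted=6
After char 9 ('8'=60): chars_in_quartet=2 acc=0xCBC bytes_emitted=6
After char 10 ('Q'=16): chars_in_quartet=3 acc=0x32F10 bytes_emitted=6
After char 11 ('m'=38): chars_in_quartet=4 acc=0xCBC426 -> emit CB C4 26, reset; bytes_emitted=9

Answer: 0C 15 7A 4C DA 51 CB C4 26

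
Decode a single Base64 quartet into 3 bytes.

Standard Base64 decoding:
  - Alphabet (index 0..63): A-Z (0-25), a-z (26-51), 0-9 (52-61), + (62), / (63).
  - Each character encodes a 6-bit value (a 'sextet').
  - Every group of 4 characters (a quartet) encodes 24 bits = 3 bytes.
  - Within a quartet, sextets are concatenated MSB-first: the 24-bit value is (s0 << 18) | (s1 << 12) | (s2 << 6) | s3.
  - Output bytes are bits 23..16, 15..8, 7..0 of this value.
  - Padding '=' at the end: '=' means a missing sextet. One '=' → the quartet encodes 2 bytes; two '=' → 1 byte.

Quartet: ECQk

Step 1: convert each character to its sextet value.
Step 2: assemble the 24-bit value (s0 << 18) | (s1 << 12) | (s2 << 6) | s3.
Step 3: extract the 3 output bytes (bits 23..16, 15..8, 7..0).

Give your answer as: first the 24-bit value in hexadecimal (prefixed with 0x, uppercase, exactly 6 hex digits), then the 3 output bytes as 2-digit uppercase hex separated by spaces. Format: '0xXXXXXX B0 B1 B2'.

Sextets: E=4, C=2, Q=16, k=36
24-bit: (4<<18) | (2<<12) | (16<<6) | 36
      = 0x100000 | 0x002000 | 0x000400 | 0x000024
      = 0x102424
Bytes: (v>>16)&0xFF=10, (v>>8)&0xFF=24, v&0xFF=24

Answer: 0x102424 10 24 24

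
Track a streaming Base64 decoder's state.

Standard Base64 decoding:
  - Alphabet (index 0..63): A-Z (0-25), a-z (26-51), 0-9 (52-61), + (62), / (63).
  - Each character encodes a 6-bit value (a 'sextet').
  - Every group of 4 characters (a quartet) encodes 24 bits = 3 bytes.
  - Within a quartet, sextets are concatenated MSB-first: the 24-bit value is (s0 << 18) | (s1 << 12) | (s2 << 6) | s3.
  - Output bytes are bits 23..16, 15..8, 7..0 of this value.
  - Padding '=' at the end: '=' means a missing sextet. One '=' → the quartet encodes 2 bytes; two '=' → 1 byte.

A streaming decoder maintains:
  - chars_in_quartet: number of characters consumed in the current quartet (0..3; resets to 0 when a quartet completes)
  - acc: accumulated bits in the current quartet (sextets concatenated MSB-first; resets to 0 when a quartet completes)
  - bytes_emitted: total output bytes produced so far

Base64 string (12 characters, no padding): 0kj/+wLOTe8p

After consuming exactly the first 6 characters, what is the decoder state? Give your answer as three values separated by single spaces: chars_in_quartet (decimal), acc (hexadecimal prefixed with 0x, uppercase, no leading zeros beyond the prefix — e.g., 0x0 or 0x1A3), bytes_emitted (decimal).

After char 0 ('0'=52): chars_in_quartet=1 acc=0x34 bytes_emitted=0
After char 1 ('k'=36): chars_in_quartet=2 acc=0xD24 bytes_emitted=0
After char 2 ('j'=35): chars_in_quartet=3 acc=0x34923 bytes_emitted=0
After char 3 ('/'=63): chars_in_quartet=4 acc=0xD248FF -> emit D2 48 FF, reset; bytes_emitted=3
After char 4 ('+'=62): chars_in_quartet=1 acc=0x3E bytes_emitted=3
After char 5 ('w'=48): chars_in_quartet=2 acc=0xFB0 bytes_emitted=3

Answer: 2 0xFB0 3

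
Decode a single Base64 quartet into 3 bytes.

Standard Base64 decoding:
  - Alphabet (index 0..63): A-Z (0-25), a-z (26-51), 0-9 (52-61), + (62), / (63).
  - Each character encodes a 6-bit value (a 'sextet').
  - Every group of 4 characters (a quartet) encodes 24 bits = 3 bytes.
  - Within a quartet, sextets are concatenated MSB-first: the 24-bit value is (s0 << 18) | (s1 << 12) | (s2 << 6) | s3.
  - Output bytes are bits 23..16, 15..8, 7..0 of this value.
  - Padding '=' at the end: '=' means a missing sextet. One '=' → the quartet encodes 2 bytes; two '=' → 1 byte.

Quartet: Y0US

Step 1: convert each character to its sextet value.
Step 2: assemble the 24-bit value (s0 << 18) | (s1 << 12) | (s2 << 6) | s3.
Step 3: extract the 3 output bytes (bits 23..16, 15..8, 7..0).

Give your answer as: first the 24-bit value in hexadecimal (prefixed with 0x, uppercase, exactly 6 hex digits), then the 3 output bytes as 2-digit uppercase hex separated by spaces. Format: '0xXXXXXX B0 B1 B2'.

Answer: 0x634512 63 45 12

Derivation:
Sextets: Y=24, 0=52, U=20, S=18
24-bit: (24<<18) | (52<<12) | (20<<6) | 18
      = 0x600000 | 0x034000 | 0x000500 | 0x000012
      = 0x634512
Bytes: (v>>16)&0xFF=63, (v>>8)&0xFF=45, v&0xFF=12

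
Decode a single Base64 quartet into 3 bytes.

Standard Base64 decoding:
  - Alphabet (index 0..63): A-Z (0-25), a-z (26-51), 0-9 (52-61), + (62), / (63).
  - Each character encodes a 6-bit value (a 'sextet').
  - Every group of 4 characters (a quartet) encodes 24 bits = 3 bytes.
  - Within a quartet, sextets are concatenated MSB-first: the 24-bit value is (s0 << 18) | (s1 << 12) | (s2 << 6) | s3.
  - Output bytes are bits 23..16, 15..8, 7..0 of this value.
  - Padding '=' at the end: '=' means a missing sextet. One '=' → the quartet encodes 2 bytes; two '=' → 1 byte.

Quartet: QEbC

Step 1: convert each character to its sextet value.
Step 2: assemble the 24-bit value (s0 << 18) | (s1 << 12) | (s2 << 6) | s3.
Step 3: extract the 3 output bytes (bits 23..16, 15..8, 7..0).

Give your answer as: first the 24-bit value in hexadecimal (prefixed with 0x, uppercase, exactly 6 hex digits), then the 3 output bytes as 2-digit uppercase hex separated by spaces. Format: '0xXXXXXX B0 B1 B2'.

Sextets: Q=16, E=4, b=27, C=2
24-bit: (16<<18) | (4<<12) | (27<<6) | 2
      = 0x400000 | 0x004000 | 0x0006C0 | 0x000002
      = 0x4046C2
Bytes: (v>>16)&0xFF=40, (v>>8)&0xFF=46, v&0xFF=C2

Answer: 0x4046C2 40 46 C2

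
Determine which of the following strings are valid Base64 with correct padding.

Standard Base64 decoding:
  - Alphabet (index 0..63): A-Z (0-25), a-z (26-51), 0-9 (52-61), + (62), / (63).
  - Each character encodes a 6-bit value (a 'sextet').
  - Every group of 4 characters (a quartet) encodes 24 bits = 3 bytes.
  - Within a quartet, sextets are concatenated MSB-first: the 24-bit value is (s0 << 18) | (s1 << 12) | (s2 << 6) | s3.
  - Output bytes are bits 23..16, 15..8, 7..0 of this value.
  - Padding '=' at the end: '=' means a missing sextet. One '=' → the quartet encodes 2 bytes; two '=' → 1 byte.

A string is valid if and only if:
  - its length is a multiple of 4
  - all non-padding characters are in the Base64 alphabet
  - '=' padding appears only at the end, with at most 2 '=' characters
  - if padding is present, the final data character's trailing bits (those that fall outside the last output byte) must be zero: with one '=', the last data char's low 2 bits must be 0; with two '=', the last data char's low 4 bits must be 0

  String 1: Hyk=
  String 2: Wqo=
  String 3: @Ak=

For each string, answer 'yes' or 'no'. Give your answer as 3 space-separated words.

String 1: 'Hyk=' → valid
String 2: 'Wqo=' → valid
String 3: '@Ak=' → invalid (bad char(s): ['@'])

Answer: yes yes no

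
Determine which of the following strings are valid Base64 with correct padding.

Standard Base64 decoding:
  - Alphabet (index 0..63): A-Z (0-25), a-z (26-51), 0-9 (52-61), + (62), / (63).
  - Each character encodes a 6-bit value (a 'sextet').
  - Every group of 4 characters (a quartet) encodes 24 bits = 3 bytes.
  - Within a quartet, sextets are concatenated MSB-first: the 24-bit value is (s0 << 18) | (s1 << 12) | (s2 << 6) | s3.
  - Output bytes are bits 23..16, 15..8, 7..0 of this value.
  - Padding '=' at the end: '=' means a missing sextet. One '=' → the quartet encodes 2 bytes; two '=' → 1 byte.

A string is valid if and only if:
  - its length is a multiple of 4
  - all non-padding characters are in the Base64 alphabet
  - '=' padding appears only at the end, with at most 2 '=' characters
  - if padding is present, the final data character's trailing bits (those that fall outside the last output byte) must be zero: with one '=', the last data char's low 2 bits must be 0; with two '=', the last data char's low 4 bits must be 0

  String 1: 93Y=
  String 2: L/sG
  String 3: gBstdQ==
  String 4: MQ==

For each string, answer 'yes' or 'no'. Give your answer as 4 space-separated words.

String 1: '93Y=' → valid
String 2: 'L/sG' → valid
String 3: 'gBstdQ==' → valid
String 4: 'MQ==' → valid

Answer: yes yes yes yes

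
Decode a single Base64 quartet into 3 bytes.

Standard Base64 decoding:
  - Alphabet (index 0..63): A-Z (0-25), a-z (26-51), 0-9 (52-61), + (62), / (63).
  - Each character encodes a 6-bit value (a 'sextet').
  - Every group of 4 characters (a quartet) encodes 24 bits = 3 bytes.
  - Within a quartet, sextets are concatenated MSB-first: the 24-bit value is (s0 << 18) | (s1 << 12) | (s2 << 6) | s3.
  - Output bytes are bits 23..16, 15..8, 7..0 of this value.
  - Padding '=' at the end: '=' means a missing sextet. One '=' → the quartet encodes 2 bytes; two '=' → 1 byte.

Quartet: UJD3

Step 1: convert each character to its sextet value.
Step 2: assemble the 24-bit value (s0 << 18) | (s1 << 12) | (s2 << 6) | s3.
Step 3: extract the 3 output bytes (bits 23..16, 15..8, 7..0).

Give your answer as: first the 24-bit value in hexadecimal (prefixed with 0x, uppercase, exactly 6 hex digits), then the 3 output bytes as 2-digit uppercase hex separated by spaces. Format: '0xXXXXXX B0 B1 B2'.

Sextets: U=20, J=9, D=3, 3=55
24-bit: (20<<18) | (9<<12) | (3<<6) | 55
      = 0x500000 | 0x009000 | 0x0000C0 | 0x000037
      = 0x5090F7
Bytes: (v>>16)&0xFF=50, (v>>8)&0xFF=90, v&0xFF=F7

Answer: 0x5090F7 50 90 F7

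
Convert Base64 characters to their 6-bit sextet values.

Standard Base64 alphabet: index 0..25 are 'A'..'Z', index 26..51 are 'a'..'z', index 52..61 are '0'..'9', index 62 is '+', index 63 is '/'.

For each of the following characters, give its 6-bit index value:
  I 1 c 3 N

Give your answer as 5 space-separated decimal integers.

'I': A..Z range, ord('I') − ord('A') = 8
'1': 0..9 range, 52 + ord('1') − ord('0') = 53
'c': a..z range, 26 + ord('c') − ord('a') = 28
'3': 0..9 range, 52 + ord('3') − ord('0') = 55
'N': A..Z range, ord('N') − ord('A') = 13

Answer: 8 53 28 55 13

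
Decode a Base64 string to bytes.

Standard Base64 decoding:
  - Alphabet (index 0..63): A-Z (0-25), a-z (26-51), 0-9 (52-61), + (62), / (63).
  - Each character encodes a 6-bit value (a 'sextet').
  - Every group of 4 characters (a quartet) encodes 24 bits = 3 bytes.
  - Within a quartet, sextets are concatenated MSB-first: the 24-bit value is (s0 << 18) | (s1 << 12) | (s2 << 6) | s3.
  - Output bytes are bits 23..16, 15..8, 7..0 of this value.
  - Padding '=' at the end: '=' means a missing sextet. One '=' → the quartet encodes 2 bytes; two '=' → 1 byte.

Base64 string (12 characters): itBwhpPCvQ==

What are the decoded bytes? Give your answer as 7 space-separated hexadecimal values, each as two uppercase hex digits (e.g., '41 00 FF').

After char 0 ('i'=34): chars_in_quartet=1 acc=0x22 bytes_emitted=0
After char 1 ('t'=45): chars_in_quartet=2 acc=0x8AD bytes_emitted=0
After char 2 ('B'=1): chars_in_quartet=3 acc=0x22B41 bytes_emitted=0
After char 3 ('w'=48): chars_in_quartet=4 acc=0x8AD070 -> emit 8A D0 70, reset; bytes_emitted=3
After char 4 ('h'=33): chars_in_quartet=1 acc=0x21 bytes_emitted=3
After char 5 ('p'=41): chars_in_quartet=2 acc=0x869 bytes_emitted=3
After char 6 ('P'=15): chars_in_quartet=3 acc=0x21A4F bytes_emitted=3
After char 7 ('C'=2): chars_in_quartet=4 acc=0x8693C2 -> emit 86 93 C2, reset; bytes_emitted=6
After char 8 ('v'=47): chars_in_quartet=1 acc=0x2F bytes_emitted=6
After char 9 ('Q'=16): chars_in_quartet=2 acc=0xBD0 bytes_emitted=6
Padding '==': partial quartet acc=0xBD0 -> emit BD; bytes_emitted=7

Answer: 8A D0 70 86 93 C2 BD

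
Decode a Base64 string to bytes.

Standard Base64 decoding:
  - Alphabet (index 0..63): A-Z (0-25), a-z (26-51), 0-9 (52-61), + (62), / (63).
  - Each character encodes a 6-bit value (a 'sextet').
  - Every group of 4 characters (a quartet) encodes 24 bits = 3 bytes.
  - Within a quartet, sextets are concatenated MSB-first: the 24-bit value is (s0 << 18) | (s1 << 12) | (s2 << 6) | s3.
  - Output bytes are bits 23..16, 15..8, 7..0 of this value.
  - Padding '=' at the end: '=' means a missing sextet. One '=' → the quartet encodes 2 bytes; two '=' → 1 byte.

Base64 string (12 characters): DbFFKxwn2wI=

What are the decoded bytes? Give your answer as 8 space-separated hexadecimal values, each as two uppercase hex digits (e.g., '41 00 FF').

Answer: 0D B1 45 2B 1C 27 DB 02

Derivation:
After char 0 ('D'=3): chars_in_quartet=1 acc=0x3 bytes_emitted=0
After char 1 ('b'=27): chars_in_quartet=2 acc=0xDB bytes_emitted=0
After char 2 ('F'=5): chars_in_quartet=3 acc=0x36C5 bytes_emitted=0
After char 3 ('F'=5): chars_in_quartet=4 acc=0xDB145 -> emit 0D B1 45, reset; bytes_emitted=3
After char 4 ('K'=10): chars_in_quartet=1 acc=0xA bytes_emitted=3
After char 5 ('x'=49): chars_in_quartet=2 acc=0x2B1 bytes_emitted=3
After char 6 ('w'=48): chars_in_quartet=3 acc=0xAC70 bytes_emitted=3
After char 7 ('n'=39): chars_in_quartet=4 acc=0x2B1C27 -> emit 2B 1C 27, reset; bytes_emitted=6
After char 8 ('2'=54): chars_in_quartet=1 acc=0x36 bytes_emitted=6
After char 9 ('w'=48): chars_in_quartet=2 acc=0xDB0 bytes_emitted=6
After char 10 ('I'=8): chars_in_quartet=3 acc=0x36C08 bytes_emitted=6
Padding '=': partial quartet acc=0x36C08 -> emit DB 02; bytes_emitted=8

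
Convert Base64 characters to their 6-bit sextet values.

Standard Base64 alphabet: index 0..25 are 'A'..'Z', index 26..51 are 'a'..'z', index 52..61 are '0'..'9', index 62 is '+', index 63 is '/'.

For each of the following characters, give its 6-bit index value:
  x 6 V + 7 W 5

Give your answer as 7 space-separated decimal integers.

'x': a..z range, 26 + ord('x') − ord('a') = 49
'6': 0..9 range, 52 + ord('6') − ord('0') = 58
'V': A..Z range, ord('V') − ord('A') = 21
'+': index 62
'7': 0..9 range, 52 + ord('7') − ord('0') = 59
'W': A..Z range, ord('W') − ord('A') = 22
'5': 0..9 range, 52 + ord('5') − ord('0') = 57

Answer: 49 58 21 62 59 22 57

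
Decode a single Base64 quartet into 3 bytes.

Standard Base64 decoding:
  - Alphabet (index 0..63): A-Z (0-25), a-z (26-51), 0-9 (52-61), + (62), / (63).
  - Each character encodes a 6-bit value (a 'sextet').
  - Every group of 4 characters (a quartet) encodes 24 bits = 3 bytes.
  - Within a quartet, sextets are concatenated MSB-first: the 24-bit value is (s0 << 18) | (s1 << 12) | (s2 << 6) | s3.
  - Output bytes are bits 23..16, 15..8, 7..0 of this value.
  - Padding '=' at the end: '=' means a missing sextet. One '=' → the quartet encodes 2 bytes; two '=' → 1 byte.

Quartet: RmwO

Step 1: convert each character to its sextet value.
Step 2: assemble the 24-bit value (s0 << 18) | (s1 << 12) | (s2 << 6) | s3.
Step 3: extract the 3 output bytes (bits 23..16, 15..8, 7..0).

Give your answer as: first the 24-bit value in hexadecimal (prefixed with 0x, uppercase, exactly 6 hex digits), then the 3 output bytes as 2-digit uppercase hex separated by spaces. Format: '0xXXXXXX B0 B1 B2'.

Answer: 0x466C0E 46 6C 0E

Derivation:
Sextets: R=17, m=38, w=48, O=14
24-bit: (17<<18) | (38<<12) | (48<<6) | 14
      = 0x440000 | 0x026000 | 0x000C00 | 0x00000E
      = 0x466C0E
Bytes: (v>>16)&0xFF=46, (v>>8)&0xFF=6C, v&0xFF=0E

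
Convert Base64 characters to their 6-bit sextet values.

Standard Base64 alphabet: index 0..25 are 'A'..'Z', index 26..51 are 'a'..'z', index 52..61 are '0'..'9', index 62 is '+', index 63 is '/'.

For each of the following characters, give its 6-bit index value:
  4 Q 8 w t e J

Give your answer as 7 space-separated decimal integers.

Answer: 56 16 60 48 45 30 9

Derivation:
'4': 0..9 range, 52 + ord('4') − ord('0') = 56
'Q': A..Z range, ord('Q') − ord('A') = 16
'8': 0..9 range, 52 + ord('8') − ord('0') = 60
'w': a..z range, 26 + ord('w') − ord('a') = 48
't': a..z range, 26 + ord('t') − ord('a') = 45
'e': a..z range, 26 + ord('e') − ord('a') = 30
'J': A..Z range, ord('J') − ord('A') = 9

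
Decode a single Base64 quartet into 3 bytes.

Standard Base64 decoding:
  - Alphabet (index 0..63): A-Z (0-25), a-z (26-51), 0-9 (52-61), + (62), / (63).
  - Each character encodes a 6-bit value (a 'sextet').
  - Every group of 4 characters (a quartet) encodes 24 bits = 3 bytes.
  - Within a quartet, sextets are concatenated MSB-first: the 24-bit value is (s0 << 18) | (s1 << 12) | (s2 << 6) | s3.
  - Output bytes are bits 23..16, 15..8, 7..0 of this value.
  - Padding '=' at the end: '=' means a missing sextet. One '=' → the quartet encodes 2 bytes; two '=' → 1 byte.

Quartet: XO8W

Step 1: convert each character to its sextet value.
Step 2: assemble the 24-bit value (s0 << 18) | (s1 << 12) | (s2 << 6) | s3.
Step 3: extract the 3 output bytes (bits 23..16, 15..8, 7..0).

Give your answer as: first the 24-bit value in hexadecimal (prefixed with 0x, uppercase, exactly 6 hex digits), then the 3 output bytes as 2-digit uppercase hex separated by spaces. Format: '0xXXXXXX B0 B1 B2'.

Sextets: X=23, O=14, 8=60, W=22
24-bit: (23<<18) | (14<<12) | (60<<6) | 22
      = 0x5C0000 | 0x00E000 | 0x000F00 | 0x000016
      = 0x5CEF16
Bytes: (v>>16)&0xFF=5C, (v>>8)&0xFF=EF, v&0xFF=16

Answer: 0x5CEF16 5C EF 16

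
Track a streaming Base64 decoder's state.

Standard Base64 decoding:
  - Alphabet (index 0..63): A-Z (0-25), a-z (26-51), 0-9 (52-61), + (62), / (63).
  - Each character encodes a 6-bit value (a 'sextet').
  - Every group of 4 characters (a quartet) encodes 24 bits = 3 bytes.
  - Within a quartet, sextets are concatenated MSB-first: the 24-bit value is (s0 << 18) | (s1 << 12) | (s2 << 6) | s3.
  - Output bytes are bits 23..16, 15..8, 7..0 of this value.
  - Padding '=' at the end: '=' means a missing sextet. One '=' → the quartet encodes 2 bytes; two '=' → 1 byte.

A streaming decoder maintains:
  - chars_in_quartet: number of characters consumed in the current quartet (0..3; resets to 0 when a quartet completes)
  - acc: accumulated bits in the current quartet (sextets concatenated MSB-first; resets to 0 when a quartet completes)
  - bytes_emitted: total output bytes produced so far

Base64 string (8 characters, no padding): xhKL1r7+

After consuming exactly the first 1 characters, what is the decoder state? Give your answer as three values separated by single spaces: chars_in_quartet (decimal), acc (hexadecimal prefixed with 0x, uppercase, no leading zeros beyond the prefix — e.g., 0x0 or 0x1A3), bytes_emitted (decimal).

Answer: 1 0x31 0

Derivation:
After char 0 ('x'=49): chars_in_quartet=1 acc=0x31 bytes_emitted=0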